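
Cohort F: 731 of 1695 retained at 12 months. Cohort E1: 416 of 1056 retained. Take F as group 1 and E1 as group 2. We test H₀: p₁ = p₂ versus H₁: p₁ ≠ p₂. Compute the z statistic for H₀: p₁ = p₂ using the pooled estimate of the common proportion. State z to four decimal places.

p̂₁ = 731/1695 ≈ 0.4312684, p̂₂ = 416/1056 ≈ 0.3939394.
Pooled p̂ = (731+416)/(1695+1056) = 1147/2751 = 0.4169393.
SE = √(0.243101 × 0.00153694) = 0.0193296.
z = (0.4312684 − 0.3939394)/0.0193296 = 0.0373290/0.0193296 = 1.9312.
p-value = 2·P(Z > 1.931) ≈ 0.0535.

z = 1.9312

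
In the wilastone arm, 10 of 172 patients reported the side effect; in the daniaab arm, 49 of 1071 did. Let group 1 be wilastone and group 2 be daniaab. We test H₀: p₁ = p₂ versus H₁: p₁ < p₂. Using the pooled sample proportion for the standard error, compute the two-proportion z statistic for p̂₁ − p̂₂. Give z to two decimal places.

z = 0.71

p̂₁ = 10/172 = 0.05814, p̂₂ = 49/1071 = 0.04575.
Pooled p̂ = (10+49)/(172+1071) = 59/1243 = 0.04747.
SE = √(p̂(1−p̂)(1/n₁+1/n₂)) = √(0.04747·0.95253·0.00674766) = √(0.000305081) = 0.01747.
z = (0.05814 − 0.04575)/0.01747 = 0.01239/0.01747 = 0.71.
p-value = P(Z < 0.709) ≈ 0.7609.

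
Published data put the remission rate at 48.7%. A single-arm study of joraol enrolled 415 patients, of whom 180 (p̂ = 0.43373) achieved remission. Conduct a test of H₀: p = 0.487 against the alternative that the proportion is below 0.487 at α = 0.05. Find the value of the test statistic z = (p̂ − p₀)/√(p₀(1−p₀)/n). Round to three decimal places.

p̂ = 180/415 = 0.43373.
Standard error under H₀: √(0.487×0.513/415) = 0.02454.
z = (0.43373 − 0.487)/0.02454 = -0.05327/0.02454 = -2.171.
p-value = P(Z < -2.171) ≈ 0.0150; since p < α = 0.05, reject H₀.

z = -2.171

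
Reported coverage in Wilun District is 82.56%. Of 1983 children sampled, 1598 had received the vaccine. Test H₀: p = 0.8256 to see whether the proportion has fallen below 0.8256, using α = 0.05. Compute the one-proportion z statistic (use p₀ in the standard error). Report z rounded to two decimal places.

p̂ = 1598/1983 = 0.80585.
SE = √(p₀(1−p₀)/n) = √(0.14398/1983) = 0.00852.
z = (0.80585 − 0.8256)/0.00852 = -0.01975/0.00852 = -2.32.
p-value = P(Z < -2.318) ≈ 0.0102, so at α = 0.05 we reject H₀.

z = -2.32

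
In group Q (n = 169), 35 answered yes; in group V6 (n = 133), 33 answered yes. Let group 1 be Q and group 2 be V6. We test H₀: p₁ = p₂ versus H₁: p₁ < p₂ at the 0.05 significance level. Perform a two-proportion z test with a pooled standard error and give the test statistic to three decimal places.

p̂₁ = 35/169 = 0.20710, p̂₂ = 33/133 = 0.24812.
Pooled p̂ = (35+33)/(169+133) = 68/302 = 0.22517.
SE = √(p̂(1−p̂)(1/n₁+1/n₂)) = √(0.22517·0.77483·0.013436) = √(0.00234412) = 0.04842.
z = (0.20710 − 0.24812)/0.04842 = -0.04102/0.04842 = -0.847.
p-value = P(Z < -0.847) ≈ 0.1984, so at α = 0.05 we fail to reject H₀.

z = -0.847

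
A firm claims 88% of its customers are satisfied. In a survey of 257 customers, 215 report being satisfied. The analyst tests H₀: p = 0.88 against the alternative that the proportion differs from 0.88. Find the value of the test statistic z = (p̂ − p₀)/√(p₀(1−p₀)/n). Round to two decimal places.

p̂ = 215/257 = 0.8366.
Standard error under H₀: √(0.88×0.12/257) = 0.0203.
z = (0.8366 − 0.88)/0.0203 = -0.0434/0.0203 = -2.14.
p-value = 2·P(Z > 2.142) ≈ 0.0322.

z = -2.14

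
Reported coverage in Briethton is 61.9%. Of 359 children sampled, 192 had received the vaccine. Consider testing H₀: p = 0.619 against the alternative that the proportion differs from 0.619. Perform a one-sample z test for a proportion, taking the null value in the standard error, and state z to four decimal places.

z = -3.2844

p̂ = 192/359 ≈ 0.5348189.
Standard error under H₀: √(0.619×0.381/359) = 0.0256307.
z = (0.5348189 − 0.619)/0.0256307 = -0.0841811/0.0256307 = -3.2844.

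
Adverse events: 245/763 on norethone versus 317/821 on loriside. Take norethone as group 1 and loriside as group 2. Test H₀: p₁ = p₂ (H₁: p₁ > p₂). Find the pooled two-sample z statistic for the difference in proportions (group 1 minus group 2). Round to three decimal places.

z = -2.702

p̂₁ = 245/763 ≈ 0.32110, p̂₂ = 317/821 ≈ 0.38611.
Pooled p̂ = (245+317)/(763+821) = 562/1584 = 0.35480.
SE = √(0.228916 × 0.00252864) = 0.02406.
z = (0.32110 − 0.38611)/0.02406 = -0.06501/0.02406 = -2.702.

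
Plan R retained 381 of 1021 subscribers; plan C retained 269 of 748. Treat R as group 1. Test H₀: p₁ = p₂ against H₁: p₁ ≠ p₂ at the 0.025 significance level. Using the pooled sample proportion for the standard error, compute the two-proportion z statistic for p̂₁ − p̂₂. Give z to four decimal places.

p̂₁ = 381/1021 = 0.373164, p̂₂ = 269/748 = 0.359626.
Pooled p̂ = (381+269)/(1021+748) = 650/1769 = 0.367439.
SE = √(0.232428 × 0.00231633) = 0.023203.
z = (0.373164 − 0.359626)/0.023203 = 0.013538/0.023203 = 0.5835.
p-value = 2·P(Z > 0.583) ≈ 0.5596; since p > α = 0.025, fail to reject H₀.

z = 0.5835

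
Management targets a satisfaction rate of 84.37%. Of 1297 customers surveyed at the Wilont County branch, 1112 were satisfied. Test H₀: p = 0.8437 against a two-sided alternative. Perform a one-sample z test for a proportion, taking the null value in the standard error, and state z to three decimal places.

z = 1.355

p̂ = 1112/1297 ≈ 0.85736.
Standard error under H₀: √(0.8437×0.1563/1297) = 0.01008.
z = (0.85736 − 0.8437)/0.01008 = 0.01366/0.01008 = 1.355.
Two-sided p-value ≈ 2·Φ(−1.355) = 0.1754.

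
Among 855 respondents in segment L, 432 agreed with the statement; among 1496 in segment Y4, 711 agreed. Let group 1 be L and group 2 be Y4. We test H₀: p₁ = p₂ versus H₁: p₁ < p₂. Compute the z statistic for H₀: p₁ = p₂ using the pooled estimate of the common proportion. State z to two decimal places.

z = 1.40

p̂₁ = 432/855 = 0.5053, p̂₂ = 711/1496 = 0.4753.
Pooled p̂ = (432+711)/(855+1496) = 1143/2351 = 0.4862.
SE = √(p̂(1−p̂)(1/n₁+1/n₂)) = √(0.4862·0.5138·0.00183804) = √(0.000459159) = 0.0214.
z = (0.5053 − 0.4753)/0.0214 = 0.0300/0.0214 = 1.40.
p-value = P(Z < 1.400) ≈ 0.9192.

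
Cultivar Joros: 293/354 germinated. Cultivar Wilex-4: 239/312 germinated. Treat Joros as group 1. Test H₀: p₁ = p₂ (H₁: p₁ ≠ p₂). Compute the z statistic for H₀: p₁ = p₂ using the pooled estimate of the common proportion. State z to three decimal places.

p̂₁ = 293/354 = 0.827684, p̂₂ = 239/312 = 0.766026.
Pooled p̂ = (293+239)/(354+312) = 532/666 = 0.798799.
SE = √(0.160719 × 0.00602999) = 0.031131.
z = (0.827684 − 0.766026)/0.031131 = 0.061658/0.031131 = 1.981.

z = 1.981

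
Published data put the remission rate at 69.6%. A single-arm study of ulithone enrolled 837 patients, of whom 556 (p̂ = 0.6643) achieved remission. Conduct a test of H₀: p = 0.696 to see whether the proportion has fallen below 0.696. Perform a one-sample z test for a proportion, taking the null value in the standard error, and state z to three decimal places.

p̂ = 556/837 = 0.66428.
Standard error under H₀: √(0.696×0.304/837) = 0.01590.
z = (0.66428 − 0.696)/0.01590 = -0.03172/0.01590 = -1.995.
p-value = P(Z < -1.995) ≈ 0.0230.

z = -1.995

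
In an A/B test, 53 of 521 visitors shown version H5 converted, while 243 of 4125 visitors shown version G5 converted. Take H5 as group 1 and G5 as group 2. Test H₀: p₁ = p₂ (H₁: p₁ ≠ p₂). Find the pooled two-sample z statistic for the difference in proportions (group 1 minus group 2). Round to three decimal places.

z = 3.771

p̂₁ = 53/521 = 0.101727, p̂₂ = 243/4125 = 0.058909.
Pooled p̂ = (53+243)/(521+4125) = 296/4646 = 0.063711.
SE = √(p̂(1−p̂)(1/n₁+1/n₂)) = √(0.063711·0.936289·0.00216181) = √(0.000128956) = 0.011356.
z = (0.101727 − 0.058909)/0.011356 = 0.042818/0.011356 = 3.771.
Two-sided p-value ≈ 2·Φ(−3.771) = 0.0002.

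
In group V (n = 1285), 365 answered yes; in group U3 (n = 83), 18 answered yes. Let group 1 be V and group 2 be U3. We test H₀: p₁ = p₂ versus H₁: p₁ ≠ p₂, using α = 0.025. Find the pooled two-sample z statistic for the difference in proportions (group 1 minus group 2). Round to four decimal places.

z = 1.3211

p̂₁ = 365/1285 = 0.2840467, p̂₂ = 18/83 = 0.2168675.
Pooled p̂ = (365+18)/(1285+83) = 383/1368 = 0.2799708.
SE = √(0.201587 × 0.0128264) = 0.0508492.
z = (0.2840467 − 0.2168675)/0.0508492 = 0.0671792/0.0508492 = 1.3211.
p-value = 2·P(Z > 1.321) ≈ 0.1865, so at α = 0.025 we fail to reject H₀.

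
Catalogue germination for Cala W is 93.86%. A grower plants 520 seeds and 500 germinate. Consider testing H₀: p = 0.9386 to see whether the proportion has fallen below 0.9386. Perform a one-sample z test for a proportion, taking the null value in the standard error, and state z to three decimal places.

p̂ = 500/520 ≈ 0.96154.
SE = √(p₀(1−p₀)/n) = √(0.05763/520) = 0.01053.
z = (0.96154 − 0.9386)/0.01053 = 0.02294/0.01053 = 2.179.
p-value = P(Z < 2.179) ≈ 0.9853.

z = 2.179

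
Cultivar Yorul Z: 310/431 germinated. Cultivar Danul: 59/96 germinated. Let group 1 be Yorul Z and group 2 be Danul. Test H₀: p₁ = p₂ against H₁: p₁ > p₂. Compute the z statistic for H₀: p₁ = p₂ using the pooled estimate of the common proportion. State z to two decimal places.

z = 2.02

p̂₁ = 310/431 = 0.71926, p̂₂ = 59/96 = 0.61458.
Pooled p̂ = (310+59)/(431+96) = 369/527 = 0.70019.
SE = √(p̂(1−p̂)(1/n₁+1/n₂)) = √(0.70019·0.29981·0.0127369) = √(0.00267377) = 0.05171.
z = (0.71926 − 0.61458)/0.05171 = 0.10468/0.05171 = 2.02.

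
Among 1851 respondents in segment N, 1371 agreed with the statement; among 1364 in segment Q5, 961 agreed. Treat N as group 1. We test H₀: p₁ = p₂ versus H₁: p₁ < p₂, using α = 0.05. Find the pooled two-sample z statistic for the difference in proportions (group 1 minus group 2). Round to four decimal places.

p̂₁ = 1371/1851 = 0.74068071, p̂₂ = 961/1364 = 0.70454545.
Pooled p̂ = (1371+961)/(1851+1364) = 2332/3215 = 0.72534992.
SE = √(0.199217 × 0.00127339) = 0.01592736.
z = (0.74068071 − 0.70454545)/0.01592736 = 0.03613526/0.01592736 = 2.2688.
p-value = P(Z < 2.269) ≈ 0.9884, so at α = 0.05 we fail to reject H₀.

z = 2.2688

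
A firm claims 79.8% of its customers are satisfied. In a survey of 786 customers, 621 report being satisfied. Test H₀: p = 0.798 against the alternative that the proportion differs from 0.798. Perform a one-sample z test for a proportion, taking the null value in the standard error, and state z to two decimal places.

p̂ = 621/786 = 0.7901.
SE = √(p₀(1−p₀)/n) = √(0.1612/786) = 0.0143.
z = (0.7901 − 0.798)/0.0143 = -0.0079/0.0143 = -0.55.

z = -0.55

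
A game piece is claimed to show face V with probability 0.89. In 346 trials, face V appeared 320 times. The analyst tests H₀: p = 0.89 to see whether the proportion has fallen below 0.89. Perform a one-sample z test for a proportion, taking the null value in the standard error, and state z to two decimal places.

z = 2.07

p̂ = 320/346 = 0.92486.
Under H₀, SE = √(0.89·0.11/346) = √(0.000282948) = 0.01682.
z = (0.92486 − 0.89)/0.01682 = 0.03486/0.01682 = 2.07.
p-value = P(Z < 2.072) ≈ 0.9809.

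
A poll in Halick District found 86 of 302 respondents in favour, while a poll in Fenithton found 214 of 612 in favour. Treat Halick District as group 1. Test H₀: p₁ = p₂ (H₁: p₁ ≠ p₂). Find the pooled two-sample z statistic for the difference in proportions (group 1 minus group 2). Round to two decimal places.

z = -1.97

p̂₁ = 86/302 ≈ 0.2848, p̂₂ = 214/612 ≈ 0.3497.
Pooled p̂ = (86+214)/(302+612) = 300/914 = 0.3282.
SE = √(0.220494 × 0.00494525) = 0.0330.
z = (0.2848 − 0.3497)/0.0330 = -0.0649/0.0330 = -1.97.
p-value = 2·P(Z > 1.966) ≈ 0.0493.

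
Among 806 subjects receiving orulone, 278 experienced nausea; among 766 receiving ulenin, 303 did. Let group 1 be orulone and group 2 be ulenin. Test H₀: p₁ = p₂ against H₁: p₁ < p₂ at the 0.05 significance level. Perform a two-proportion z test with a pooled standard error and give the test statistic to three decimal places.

z = -2.079

p̂₁ = 278/806 = 0.34491, p̂₂ = 303/766 = 0.39556.
Pooled p̂ = (278+303)/(806+766) = 581/1572 = 0.36959.
SE = √(p̂(1−p̂)(1/n₁+1/n₂)) = √(0.36959·0.63041·0.00254618) = √(0.000593244) = 0.02436.
z = (0.34491 − 0.39556)/0.02436 = -0.05065/0.02436 = -2.079.
p-value = P(Z < -2.079) ≈ 0.0188; since p < α = 0.05, reject H₀.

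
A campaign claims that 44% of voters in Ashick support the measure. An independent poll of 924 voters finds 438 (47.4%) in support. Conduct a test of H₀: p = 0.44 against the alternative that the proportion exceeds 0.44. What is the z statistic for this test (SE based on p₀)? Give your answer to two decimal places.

p̂ = 438/924 ≈ 0.47403.
Under H₀, SE = √(0.44·0.56/924) = √(0.000266667) = 0.01633.
z = (0.47403 − 0.44)/0.01633 = 0.03403/0.01633 = 2.08.

z = 2.08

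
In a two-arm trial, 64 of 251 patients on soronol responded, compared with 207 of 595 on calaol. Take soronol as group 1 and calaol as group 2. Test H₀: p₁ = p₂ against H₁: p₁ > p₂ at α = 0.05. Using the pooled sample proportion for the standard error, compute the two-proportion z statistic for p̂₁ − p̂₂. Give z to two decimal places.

p̂₁ = 64/251 ≈ 0.2550, p̂₂ = 207/595 ≈ 0.3479.
Pooled p̂ = (64+207)/(251+595) = 271/846 = 0.3203.
SE = √(0.217719 × 0.00566474) = 0.0351.
z = (0.2550 − 0.3479)/0.0351 = -0.0929/0.0351 = -2.65.
p-value = P(Z > -2.646) ≈ 0.9959. With α = 0.05, fail to reject H₀.

z = -2.65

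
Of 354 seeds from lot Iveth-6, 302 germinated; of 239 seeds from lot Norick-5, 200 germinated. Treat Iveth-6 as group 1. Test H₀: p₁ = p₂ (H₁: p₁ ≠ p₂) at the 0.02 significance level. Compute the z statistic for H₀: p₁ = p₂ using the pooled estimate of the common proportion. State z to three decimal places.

z = 0.540

p̂₁ = 302/354 ≈ 0.85311, p̂₂ = 200/239 ≈ 0.83682.
Pooled p̂ = (302+200)/(354+239) = 502/593 = 0.84654.
SE = √(0.129908 × 0.00700896) = 0.03017.
z = (0.85311 − 0.83682)/0.03017 = 0.01629/0.03017 = 0.540.
p-value = 2·P(Z > 0.540) ≈ 0.5894; since p > α = 0.02, fail to reject H₀.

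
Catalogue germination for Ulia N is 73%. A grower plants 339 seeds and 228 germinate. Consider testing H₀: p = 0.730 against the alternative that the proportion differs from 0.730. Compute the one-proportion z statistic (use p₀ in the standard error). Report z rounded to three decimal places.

p̂ = 228/339 = 0.67257.
SE = √(p₀(1−p₀)/n) = √(0.1971/339) = 0.02411.
z = (0.67257 − 0.73)/0.02411 = -0.05743/0.02411 = -2.382.
p-value = 2·P(Z > 2.382) ≈ 0.0172.

z = -2.382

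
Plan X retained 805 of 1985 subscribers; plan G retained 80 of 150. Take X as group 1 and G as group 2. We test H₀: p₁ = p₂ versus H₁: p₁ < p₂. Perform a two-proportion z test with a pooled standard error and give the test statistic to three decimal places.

z = -3.063

p̂₁ = 805/1985 = 0.40554, p̂₂ = 80/150 = 0.53333.
Pooled p̂ = (805+80)/(1985+150) = 885/2135 = 0.41452.
SE = √(0.242693 × 0.00717045) = 0.04172.
z = (0.40554 − 0.53333)/0.04172 = -0.12779/0.04172 = -3.063.
p-value = P(Z < -3.063) ≈ 0.0011.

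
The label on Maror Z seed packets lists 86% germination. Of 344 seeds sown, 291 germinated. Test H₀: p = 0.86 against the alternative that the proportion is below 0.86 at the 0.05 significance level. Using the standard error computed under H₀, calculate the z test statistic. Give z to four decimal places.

z = -0.7521

p̂ = 291/344 = 0.845930.
Under H₀, SE = √(0.86·0.14/344) = √(0.00035) = 0.018708.
z = (0.845930 − 0.86)/0.018708 = -0.014070/0.018708 = -0.7521.
p-value = P(Z < -0.752) ≈ 0.2260. With α = 0.05, fail to reject H₀.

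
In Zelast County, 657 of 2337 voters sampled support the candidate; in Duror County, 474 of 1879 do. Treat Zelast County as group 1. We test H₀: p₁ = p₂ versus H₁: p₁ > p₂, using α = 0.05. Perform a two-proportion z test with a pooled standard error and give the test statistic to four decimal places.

z = 2.1028

p̂₁ = 657/2337 ≈ 0.2811297, p̂₂ = 474/1879 ≈ 0.2522618.
Pooled p̂ = (657+474)/(2337+1879) = 1131/4216 = 0.2682638.
SE = √(0.196298 × 0.000960097) = 0.0137283.
z = (0.2811297 − 0.2522618)/0.0137283 = 0.0288679/0.0137283 = 2.1028.
p-value = P(Z > 2.103) ≈ 0.0177, so at α = 0.05 we reject H₀.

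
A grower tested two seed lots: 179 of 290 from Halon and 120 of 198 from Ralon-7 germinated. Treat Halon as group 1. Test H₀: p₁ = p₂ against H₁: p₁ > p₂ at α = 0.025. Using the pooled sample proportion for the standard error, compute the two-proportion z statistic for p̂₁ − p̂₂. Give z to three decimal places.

z = 0.249

p̂₁ = 179/290 = 0.61724, p̂₂ = 120/198 = 0.60606.
Pooled p̂ = (179+120)/(290+198) = 299/488 = 0.61270.
SE = √(0.237298 × 0.00849878) = 0.04491.
z = (0.61724 − 0.60606)/0.04491 = 0.01118/0.04491 = 0.249.
p-value = P(Z > 0.249) ≈ 0.4017. With α = 0.025, fail to reject H₀.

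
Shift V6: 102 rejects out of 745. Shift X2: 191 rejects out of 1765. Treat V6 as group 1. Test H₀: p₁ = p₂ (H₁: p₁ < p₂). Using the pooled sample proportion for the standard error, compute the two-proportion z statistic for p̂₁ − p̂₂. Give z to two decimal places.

p̂₁ = 102/745 = 0.1369, p̂₂ = 191/1765 = 0.1082.
Pooled p̂ = (102+191)/(745+1765) = 293/2510 = 0.1167.
SE = √(p̂(1−p̂)(1/n₁+1/n₂)) = √(0.1167·0.8833·0.00190885) = √(0.000196815) = 0.0140.
z = (0.1369 − 0.1082)/0.0140 = 0.0287/0.0140 = 2.05.
p-value = P(Z < 2.046) ≈ 0.9796.

z = 2.05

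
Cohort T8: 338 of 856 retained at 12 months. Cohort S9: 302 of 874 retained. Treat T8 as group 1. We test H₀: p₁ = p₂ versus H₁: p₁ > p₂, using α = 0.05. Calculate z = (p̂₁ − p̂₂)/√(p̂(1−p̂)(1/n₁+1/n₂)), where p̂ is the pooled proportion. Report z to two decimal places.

z = 2.12

p̂₁ = 338/856 = 0.39486, p̂₂ = 302/874 = 0.34554.
Pooled p̂ = (338+302)/(856+874) = 640/1730 = 0.36994.
SE = √(p̂(1−p̂)(1/n₁+1/n₂)) = √(0.36994·0.63006·0.00231239) = √(0.000538983) = 0.02322.
z = (0.39486 − 0.34554)/0.02322 = 0.04932/0.02322 = 2.12.
p-value = P(Z > 2.124) ≈ 0.0168; since p < α = 0.05, reject H₀.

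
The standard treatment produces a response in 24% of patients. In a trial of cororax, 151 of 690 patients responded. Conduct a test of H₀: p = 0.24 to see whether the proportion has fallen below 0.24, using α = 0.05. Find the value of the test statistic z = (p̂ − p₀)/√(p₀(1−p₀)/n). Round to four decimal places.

z = -1.3014

p̂ = 151/690 = 0.218841.
Standard error under H₀: √(0.24×0.76/690) = 0.016259.
z = (0.218841 − 0.24)/0.016259 = -0.021159/0.016259 = -1.3014.
p-value = P(Z < -1.301) ≈ 0.0966, so at α = 0.05 we fail to reject H₀.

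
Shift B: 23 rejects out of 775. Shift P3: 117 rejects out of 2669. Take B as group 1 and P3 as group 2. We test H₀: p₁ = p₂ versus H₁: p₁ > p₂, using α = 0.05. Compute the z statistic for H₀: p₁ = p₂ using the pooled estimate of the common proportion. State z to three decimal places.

z = -1.757

p̂₁ = 23/775 ≈ 0.02968, p̂₂ = 117/2669 ≈ 0.04384.
Pooled p̂ = (23+117)/(775+2669) = 140/3444 = 0.04065.
SE = √(0.038998 × 0.00166499) = 0.00806.
z = (0.02968 − 0.04384)/0.00806 = -0.01416/0.00806 = -1.757.
p-value = P(Z > -1.757) ≈ 0.9606. With α = 0.05, fail to reject H₀.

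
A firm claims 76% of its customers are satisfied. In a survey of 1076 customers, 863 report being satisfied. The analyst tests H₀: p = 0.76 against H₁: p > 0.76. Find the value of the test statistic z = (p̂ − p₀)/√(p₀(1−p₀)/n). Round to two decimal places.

p̂ = 863/1076 = 0.8020.
SE = √(p₀(1−p₀)/n) = √(0.1824/1076) = 0.0130.
z = (0.8020 − 0.76)/0.0130 = 0.0420/0.0130 = 3.23.
p-value = P(Z > 3.229) ≈ 0.0006.

z = 3.23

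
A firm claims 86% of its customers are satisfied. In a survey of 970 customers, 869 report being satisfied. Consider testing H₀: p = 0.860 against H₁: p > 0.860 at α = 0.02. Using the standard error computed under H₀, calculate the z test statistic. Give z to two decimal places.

z = 3.22

p̂ = 869/970 ≈ 0.89588.
Standard error under H₀: √(0.86×0.14/970) = 0.01114.
z = (0.89588 − 0.86)/0.01114 = 0.03588/0.01114 = 3.22.
p-value = P(Z > 3.220) ≈ 0.0006, so at α = 0.02 we reject H₀.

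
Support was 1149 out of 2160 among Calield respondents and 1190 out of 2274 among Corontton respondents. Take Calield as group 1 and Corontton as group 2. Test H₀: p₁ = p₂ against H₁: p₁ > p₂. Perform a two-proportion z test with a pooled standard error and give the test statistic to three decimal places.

z = 0.576

p̂₁ = 1149/2160 ≈ 0.531944, p̂₂ = 1190/2274 ≈ 0.523307.
Pooled p̂ = (1149+1190)/(2160+2274) = 2339/4434 = 0.527515.
SE = √(p̂(1−p̂)(1/n₁+1/n₂)) = √(0.527515·0.472485·0.000902717) = √(0.000224996) = 0.015000.
z = (0.531944 − 0.523307)/0.015000 = 0.008637/0.015000 = 0.576.
p-value = P(Z > 0.576) ≈ 0.2824.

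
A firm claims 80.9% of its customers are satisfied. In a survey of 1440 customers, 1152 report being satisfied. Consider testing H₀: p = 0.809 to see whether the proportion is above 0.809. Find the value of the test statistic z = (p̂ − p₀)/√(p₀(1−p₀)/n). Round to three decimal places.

z = -0.869

p̂ = 1152/1440 ≈ 0.80000.
Standard error under H₀: √(0.809×0.191/1440) = 0.01036.
z = (0.80000 − 0.809)/0.01036 = -0.00900/0.01036 = -0.869.
p-value = P(Z > -0.869) ≈ 0.8075.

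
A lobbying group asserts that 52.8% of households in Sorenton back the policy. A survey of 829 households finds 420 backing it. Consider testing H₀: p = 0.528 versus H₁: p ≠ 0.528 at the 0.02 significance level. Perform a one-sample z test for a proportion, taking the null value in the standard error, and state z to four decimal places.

z = -1.2323

p̂ = 420/829 ≈ 0.506634.
SE = √(p₀(1−p₀)/n) = √(0.24922/829) = 0.017338.
z = (0.506634 − 0.528)/0.017338 = -0.021366/0.017338 = -1.2323.
p-value = 2·P(Z > 1.232) ≈ 0.2179; since p > α = 0.02, fail to reject H₀.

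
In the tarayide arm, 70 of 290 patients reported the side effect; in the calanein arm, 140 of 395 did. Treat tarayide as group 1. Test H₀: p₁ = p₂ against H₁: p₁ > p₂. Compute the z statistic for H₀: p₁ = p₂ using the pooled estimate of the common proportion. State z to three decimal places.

z = -3.171

p̂₁ = 70/290 = 0.24138, p̂₂ = 140/395 = 0.35443.
Pooled p̂ = (70+140)/(290+395) = 210/685 = 0.30657.
SE = √(0.212585 × 0.00597992) = 0.03565.
z = (0.24138 − 0.35443)/0.03565 = -0.11305/0.03565 = -3.171.
p-value = P(Z > -3.171) ≈ 0.9992.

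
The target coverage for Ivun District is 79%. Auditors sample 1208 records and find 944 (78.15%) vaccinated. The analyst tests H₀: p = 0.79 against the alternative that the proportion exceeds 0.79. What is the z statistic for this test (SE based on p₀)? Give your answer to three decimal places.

z = -0.729

p̂ = 944/1208 ≈ 0.78146.
SE = √(p₀(1−p₀)/n) = √(0.1659/1208) = 0.01172.
z = (0.78146 − 0.79)/0.01172 = -0.00854/0.01172 = -0.729.
p-value = P(Z > -0.729) ≈ 0.7670.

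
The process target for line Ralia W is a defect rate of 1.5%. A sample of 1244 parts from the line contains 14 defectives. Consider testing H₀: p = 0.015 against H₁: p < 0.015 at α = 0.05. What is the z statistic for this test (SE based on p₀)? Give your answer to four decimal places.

z = -1.0870

p̂ = 14/1244 = 0.0112540.
SE = √(p₀(1−p₀)/n) = √(0.014775/1244) = 0.0034463.
z = (0.0112540 − 0.015)/0.0034463 = -0.0037460/0.0034463 = -1.0870.
p-value = P(Z < -1.087) ≈ 0.1385; since p > α = 0.05, fail to reject H₀.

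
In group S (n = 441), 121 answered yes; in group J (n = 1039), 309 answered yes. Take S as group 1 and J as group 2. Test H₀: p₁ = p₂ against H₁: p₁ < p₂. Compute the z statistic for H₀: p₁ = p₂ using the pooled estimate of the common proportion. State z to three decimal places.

z = -0.892

p̂₁ = 121/441 = 0.27438, p̂₂ = 309/1039 = 0.29740.
Pooled p̂ = (121+309)/(441+1039) = 430/1480 = 0.29054.
SE = √(p̂(1−p̂)(1/n₁+1/n₂)) = √(0.29054·0.70946·0.00323004) = √(0.000665797) = 0.02580.
z = (0.27438 − 0.29740)/0.02580 = -0.02302/0.02580 = -0.892.
p-value = P(Z < -0.892) ≈ 0.1861.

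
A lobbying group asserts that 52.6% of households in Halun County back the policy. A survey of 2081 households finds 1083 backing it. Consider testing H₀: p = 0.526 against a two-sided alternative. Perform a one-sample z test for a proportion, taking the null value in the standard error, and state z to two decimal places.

z = -0.51

p̂ = 1083/2081 ≈ 0.5204.
Standard error under H₀: √(0.526×0.474/2081) = 0.0109.
z = (0.5204 − 0.526)/0.0109 = -0.0056/0.0109 = -0.51.
p-value = 2·P(Z > 0.510) ≈ 0.6104.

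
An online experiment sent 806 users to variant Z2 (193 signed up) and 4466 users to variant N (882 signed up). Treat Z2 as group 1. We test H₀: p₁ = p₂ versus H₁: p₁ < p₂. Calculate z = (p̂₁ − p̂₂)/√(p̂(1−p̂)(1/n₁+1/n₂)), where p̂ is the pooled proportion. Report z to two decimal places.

z = 2.72

p̂₁ = 193/806 ≈ 0.23945, p̂₂ = 882/4466 ≈ 0.19749.
Pooled p̂ = (193+882)/(806+4466) = 1075/5272 = 0.20391.
SE = √(p̂(1−p̂)(1/n₁+1/n₂)) = √(0.20391·0.79609·0.00146461) = √(0.000237749) = 0.01542.
z = (0.23945 − 0.19749)/0.01542 = 0.04196/0.01542 = 2.72.
p-value = P(Z < 2.721) ≈ 0.9967.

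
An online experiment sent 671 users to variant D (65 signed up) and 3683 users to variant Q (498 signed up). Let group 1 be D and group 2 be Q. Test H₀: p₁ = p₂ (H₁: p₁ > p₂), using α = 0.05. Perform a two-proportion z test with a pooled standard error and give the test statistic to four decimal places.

p̂₁ = 65/671 = 0.0968703, p̂₂ = 498/3683 = 0.1352159.
Pooled p̂ = (65+498)/(671+3683) = 563/4354 = 0.1293064.
SE = √(p̂(1−p̂)(1/n₁+1/n₂)) = √(0.1293064·0.8706936·0.00176183) = √(0.000198358) = 0.0140840.
z = (0.0968703 − 0.1352159)/0.0140840 = -0.0383456/0.0140840 = -2.7226.
p-value = P(Z > -2.723) ≈ 0.9968. With α = 0.05, fail to reject H₀.

z = -2.7226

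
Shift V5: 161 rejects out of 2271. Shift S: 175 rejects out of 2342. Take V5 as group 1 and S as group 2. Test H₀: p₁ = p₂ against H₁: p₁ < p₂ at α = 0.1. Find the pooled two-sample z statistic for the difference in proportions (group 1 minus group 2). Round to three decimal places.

p̂₁ = 161/2271 ≈ 0.070894, p̂₂ = 175/2342 ≈ 0.074722.
Pooled p̂ = (161+175)/(2271+2342) = 336/4613 = 0.072838.
SE = √(p̂(1−p̂)(1/n₁+1/n₂)) = √(0.072838·0.927162·0.00086732) = √(5.85721e-05) = 0.007653.
z = (0.070894 − 0.074722)/0.007653 = -0.003828/0.007653 = -0.500.
p-value = P(Z < -0.500) ≈ 0.3084. With α = 0.1, fail to reject H₀.

z = -0.500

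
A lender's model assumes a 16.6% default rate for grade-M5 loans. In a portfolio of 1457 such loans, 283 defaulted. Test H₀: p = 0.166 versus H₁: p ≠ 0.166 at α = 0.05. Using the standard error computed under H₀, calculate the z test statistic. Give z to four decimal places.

z = 2.8965

p̂ = 283/1457 ≈ 0.194235.
Standard error under H₀: √(0.166×0.834/1457) = 0.009748.
z = (0.194235 − 0.166)/0.009748 = 0.028235/0.009748 = 2.8965.
p-value = 2·P(Z > 2.897) ≈ 0.0038; since p < α = 0.05, reject H₀.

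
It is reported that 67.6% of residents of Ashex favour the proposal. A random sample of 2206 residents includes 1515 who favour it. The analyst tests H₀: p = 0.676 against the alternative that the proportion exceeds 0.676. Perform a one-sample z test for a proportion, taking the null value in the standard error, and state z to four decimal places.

z = 1.0802

p̂ = 1515/2206 ≈ 0.686763.
Under H₀, SE = √(0.676·0.324/2206) = √(9.92856e-05) = 0.009964.
z = (0.686763 − 0.676)/0.009964 = 0.010763/0.009964 = 1.0802.
p-value = P(Z > 1.080) ≈ 0.1400.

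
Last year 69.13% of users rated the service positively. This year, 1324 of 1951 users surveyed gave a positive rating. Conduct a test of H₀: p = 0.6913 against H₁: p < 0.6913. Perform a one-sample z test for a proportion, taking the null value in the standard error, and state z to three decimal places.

z = -1.212

p̂ = 1324/1951 = 0.678626.
Under H₀, SE = √(0.6913·0.3087/1951) = √(0.000109382) = 0.010459.
z = (0.678626 − 0.6913)/0.010459 = -0.012674/0.010459 = -1.212.
p-value = P(Z < -1.212) ≈ 0.1128.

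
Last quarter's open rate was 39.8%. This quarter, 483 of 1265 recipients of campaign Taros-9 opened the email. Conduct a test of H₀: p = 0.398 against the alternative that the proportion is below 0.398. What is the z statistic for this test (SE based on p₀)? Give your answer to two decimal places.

p̂ = 483/1265 = 0.38182.
Under H₀, SE = √(0.398·0.602/1265) = √(0.000189404) = 0.01376.
z = (0.38182 − 0.398)/0.01376 = -0.01618/0.01376 = -1.18.

z = -1.18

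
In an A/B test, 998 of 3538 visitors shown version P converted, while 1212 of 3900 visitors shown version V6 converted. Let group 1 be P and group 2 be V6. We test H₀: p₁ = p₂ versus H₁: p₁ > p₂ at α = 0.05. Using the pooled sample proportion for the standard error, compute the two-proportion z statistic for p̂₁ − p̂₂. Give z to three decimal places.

p̂₁ = 998/3538 = 0.28208, p̂₂ = 1212/3900 = 0.31077.
Pooled p̂ = (998+1212)/(3538+3900) = 2210/7438 = 0.29712.
SE = √(0.208841 × 0.000539056) = 0.01061.
z = (0.28208 − 0.31077)/0.01061 = -0.02869/0.01061 = -2.704.
p-value = P(Z > -2.704) ≈ 0.9966; since p > α = 0.05, fail to reject H₀.

z = -2.704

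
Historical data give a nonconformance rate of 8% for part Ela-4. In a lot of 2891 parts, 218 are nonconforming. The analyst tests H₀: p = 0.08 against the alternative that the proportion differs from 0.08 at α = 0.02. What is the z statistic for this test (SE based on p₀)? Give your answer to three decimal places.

p̂ = 218/2891 ≈ 0.075406.
Under H₀, SE = √(0.08·0.92/2891) = √(2.54583e-05) = 0.005046.
z = (0.075406 − 0.08)/0.005046 = -0.004594/0.005046 = -0.910.
Two-sided p-value ≈ 2·Φ(−0.910) = 0.3626, so at α = 0.02 we fail to reject H₀.

z = -0.910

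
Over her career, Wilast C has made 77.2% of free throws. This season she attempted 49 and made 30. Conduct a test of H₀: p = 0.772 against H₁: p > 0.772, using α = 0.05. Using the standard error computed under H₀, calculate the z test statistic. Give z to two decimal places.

z = -2.67

p̂ = 30/49 ≈ 0.6122.
SE = √(p₀(1−p₀)/n) = √(0.17602/49) = 0.0599.
z = (0.6122 − 0.772)/0.0599 = -0.1598/0.0599 = -2.67.
p-value = P(Z > -2.665) ≈ 0.9962. With α = 0.05, fail to reject H₀.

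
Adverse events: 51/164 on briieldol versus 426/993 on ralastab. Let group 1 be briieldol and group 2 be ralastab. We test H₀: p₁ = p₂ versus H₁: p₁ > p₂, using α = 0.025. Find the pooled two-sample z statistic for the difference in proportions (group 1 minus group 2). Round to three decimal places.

p̂₁ = 51/164 = 0.31098, p̂₂ = 426/993 = 0.42900.
Pooled p̂ = (51+426)/(164+993) = 477/1157 = 0.41227.
SE = √(0.242304 × 0.00710461) = 0.04149.
z = (0.31098 − 0.42900)/0.04149 = -0.11802/0.04149 = -2.845.
p-value = P(Z > -2.845) ≈ 0.9978. With α = 0.025, fail to reject H₀.

z = -2.845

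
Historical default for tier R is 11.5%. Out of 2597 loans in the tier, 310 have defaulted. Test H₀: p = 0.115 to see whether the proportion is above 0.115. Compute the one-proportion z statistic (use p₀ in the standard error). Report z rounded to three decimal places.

p̂ = 310/2597 ≈ 0.11937.
Standard error under H₀: √(0.115×0.885/2597) = 0.00626.
z = (0.11937 − 0.115)/0.00626 = 0.00437/0.00626 = 0.698.
p-value = P(Z > 0.698) ≈ 0.2426.

z = 0.698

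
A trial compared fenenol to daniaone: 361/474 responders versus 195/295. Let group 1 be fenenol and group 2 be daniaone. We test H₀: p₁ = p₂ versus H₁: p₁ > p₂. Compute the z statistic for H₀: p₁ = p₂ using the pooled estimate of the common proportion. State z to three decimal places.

z = 3.031

p̂₁ = 361/474 = 0.761603, p̂₂ = 195/295 = 0.661017.
Pooled p̂ = (361+195)/(474+295) = 556/769 = 0.723017.
SE = √(0.200263 × 0.00549954) = 0.033187.
z = (0.761603 − 0.661017)/0.033187 = 0.100586/0.033187 = 3.031.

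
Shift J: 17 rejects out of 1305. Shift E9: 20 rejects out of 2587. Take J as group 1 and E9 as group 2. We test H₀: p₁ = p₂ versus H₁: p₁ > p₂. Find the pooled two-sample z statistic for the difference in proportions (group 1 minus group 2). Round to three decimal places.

z = 1.607

p̂₁ = 17/1305 ≈ 0.013027, p̂₂ = 20/2587 ≈ 0.007731.
Pooled p̂ = (17+20)/(1305+2587) = 37/3892 = 0.009507.
SE = √(0.0094163 × 0.00115283) = 0.003295.
z = (0.013027 − 0.007731)/0.003295 = 0.005296/0.003295 = 1.607.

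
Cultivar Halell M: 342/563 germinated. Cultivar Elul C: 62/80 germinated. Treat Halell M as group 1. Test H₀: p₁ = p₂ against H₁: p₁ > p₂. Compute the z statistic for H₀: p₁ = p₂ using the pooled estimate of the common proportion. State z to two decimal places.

p̂₁ = 342/563 ≈ 0.6075, p̂₂ = 62/80 ≈ 0.7750.
Pooled p̂ = (342+62)/(563+80) = 404/643 = 0.6283.
SE = √(p̂(1−p̂)(1/n₁+1/n₂)) = √(0.6283·0.3717·0.0142762) = √(0.00333403) = 0.0577.
z = (0.6075 − 0.7750)/0.0577 = -0.1675/0.0577 = -2.90.

z = -2.90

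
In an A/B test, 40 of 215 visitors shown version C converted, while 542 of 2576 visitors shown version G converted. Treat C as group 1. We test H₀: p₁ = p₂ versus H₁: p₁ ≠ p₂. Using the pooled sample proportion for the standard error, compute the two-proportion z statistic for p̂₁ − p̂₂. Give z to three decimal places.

p̂₁ = 40/215 = 0.186047, p̂₂ = 542/2576 = 0.210404.
Pooled p̂ = (40+542)/(215+2576) = 582/2791 = 0.208527.
SE = √(0.165044 × 0.00503936) = 0.028839.
z = (0.186047 − 0.210404)/0.028839 = -0.024357/0.028839 = -0.845.
Two-sided p-value ≈ 2·Φ(−0.845) = 0.3983.

z = -0.845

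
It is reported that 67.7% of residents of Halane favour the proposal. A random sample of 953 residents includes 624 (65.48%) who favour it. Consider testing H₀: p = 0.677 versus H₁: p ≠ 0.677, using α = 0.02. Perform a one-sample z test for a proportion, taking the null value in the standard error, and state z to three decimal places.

z = -1.467

p̂ = 624/953 ≈ 0.65477.
SE = √(p₀(1−p₀)/n) = √(0.21867/953) = 0.01515.
z = (0.65477 − 0.677)/0.01515 = -0.02223/0.01515 = -1.467.
Two-sided p-value ≈ 2·Φ(−1.467) = 0.1423, so at α = 0.02 we fail to reject H₀.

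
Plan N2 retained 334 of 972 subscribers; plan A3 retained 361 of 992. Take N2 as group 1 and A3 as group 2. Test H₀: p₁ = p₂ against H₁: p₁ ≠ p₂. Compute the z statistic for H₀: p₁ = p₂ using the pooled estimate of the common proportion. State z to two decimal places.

z = -0.94

p̂₁ = 334/972 = 0.3436, p̂₂ = 361/992 = 0.3639.
Pooled p̂ = (334+361)/(972+992) = 695/1964 = 0.3539.
SE = √(p̂(1−p̂)(1/n₁+1/n₂)) = √(0.3539·0.6461·0.00203687) = √(0.000465722) = 0.0216.
z = (0.3436 − 0.3639)/0.0216 = -0.0203/0.0216 = -0.94.
p-value = 2·P(Z > 0.940) ≈ 0.3471.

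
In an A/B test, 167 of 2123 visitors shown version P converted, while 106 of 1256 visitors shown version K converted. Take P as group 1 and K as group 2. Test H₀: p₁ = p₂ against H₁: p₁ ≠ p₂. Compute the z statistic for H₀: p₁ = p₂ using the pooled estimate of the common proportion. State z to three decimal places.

z = -0.591

p̂₁ = 167/2123 ≈ 0.07866, p̂₂ = 106/1256 ≈ 0.08439.
Pooled p̂ = (167+106)/(2123+1256) = 273/3379 = 0.08079.
SE = √(0.0742656 × 0.00126721) = 0.00970.
z = (0.07866 − 0.08439)/0.00970 = -0.00573/0.00970 = -0.591.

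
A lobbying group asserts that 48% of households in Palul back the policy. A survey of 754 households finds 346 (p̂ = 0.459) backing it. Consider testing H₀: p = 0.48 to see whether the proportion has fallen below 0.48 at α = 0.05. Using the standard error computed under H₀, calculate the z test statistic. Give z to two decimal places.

p̂ = 346/754 = 0.4589.
Standard error under H₀: √(0.48×0.52/754) = 0.0182.
z = (0.4589 − 0.48)/0.0182 = -0.0211/0.0182 = -1.16.
p-value = P(Z < -1.160) ≈ 0.1229. With α = 0.05, fail to reject H₀.

z = -1.16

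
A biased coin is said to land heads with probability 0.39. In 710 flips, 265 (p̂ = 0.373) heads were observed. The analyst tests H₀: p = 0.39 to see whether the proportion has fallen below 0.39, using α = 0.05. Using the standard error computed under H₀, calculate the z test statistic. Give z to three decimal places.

p̂ = 265/710 = 0.37324.
SE = √(p₀(1−p₀)/n) = √(0.2379/710) = 0.01830.
z = (0.37324 − 0.39)/0.01830 = -0.01676/0.01830 = -0.916.
p-value = P(Z < -0.916) ≈ 0.1799; since p > α = 0.05, fail to reject H₀.

z = -0.916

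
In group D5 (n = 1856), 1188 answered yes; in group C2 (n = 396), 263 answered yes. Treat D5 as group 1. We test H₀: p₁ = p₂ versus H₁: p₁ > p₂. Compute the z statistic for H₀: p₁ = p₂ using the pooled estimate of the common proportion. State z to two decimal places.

p̂₁ = 1188/1856 = 0.6401, p̂₂ = 263/396 = 0.6641.
Pooled p̂ = (1188+263)/(1856+396) = 1451/2252 = 0.6443.
SE = √(0.229173 × 0.00306405) = 0.0265.
z = (0.6401 − 0.6641)/0.0265 = -0.0240/0.0265 = -0.91.

z = -0.91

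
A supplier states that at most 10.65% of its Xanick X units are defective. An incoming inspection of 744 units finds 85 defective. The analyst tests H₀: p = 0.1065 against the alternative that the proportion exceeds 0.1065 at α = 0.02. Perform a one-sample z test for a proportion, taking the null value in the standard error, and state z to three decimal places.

z = 0.685

p̂ = 85/744 ≈ 0.11425.
SE = √(p₀(1−p₀)/n) = √(0.095158/744) = 0.01131.
z = (0.11425 − 0.1065)/0.01131 = 0.00775/0.01131 = 0.685.
p-value = P(Z > 0.685) ≈ 0.2467; since p > α = 0.02, fail to reject H₀.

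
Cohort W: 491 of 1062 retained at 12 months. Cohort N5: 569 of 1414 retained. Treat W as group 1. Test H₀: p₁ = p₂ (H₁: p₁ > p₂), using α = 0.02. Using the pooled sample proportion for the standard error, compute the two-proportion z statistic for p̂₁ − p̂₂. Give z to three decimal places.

z = 2.983

p̂₁ = 491/1062 ≈ 0.462335, p̂₂ = 569/1414 ≈ 0.402405.
Pooled p̂ = (491+569)/(1062+1414) = 1060/2476 = 0.428110.
SE = √(p̂(1−p̂)(1/n₁+1/n₂)) = √(0.428110·0.571890·0.00164883) = √(0.000403687) = 0.020092.
z = (0.462335 − 0.402405)/0.020092 = 0.059930/0.020092 = 2.983.
p-value = P(Z > 2.983) ≈ 0.0014; since p < α = 0.02, reject H₀.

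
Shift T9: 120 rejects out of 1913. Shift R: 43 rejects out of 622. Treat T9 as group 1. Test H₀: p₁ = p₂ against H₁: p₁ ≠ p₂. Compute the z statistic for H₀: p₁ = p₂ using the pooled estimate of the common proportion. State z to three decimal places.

p̂₁ = 120/1913 ≈ 0.062729, p̂₂ = 43/622 ≈ 0.069132.
Pooled p̂ = (120+43)/(1913+622) = 163/2535 = 0.064300.
SE = √(0.0601653 × 0.00213046) = 0.011322.
z = (0.062729 − 0.069132)/0.011322 = -0.006403/0.011322 = -0.566.

z = -0.566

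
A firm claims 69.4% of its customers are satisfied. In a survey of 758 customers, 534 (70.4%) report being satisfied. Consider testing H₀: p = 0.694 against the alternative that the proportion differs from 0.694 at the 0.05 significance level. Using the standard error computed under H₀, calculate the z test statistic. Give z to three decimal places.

p̂ = 534/758 = 0.704485.
Standard error under H₀: √(0.694×0.306/758) = 0.016738.
z = (0.704485 − 0.694)/0.016738 = 0.010485/0.016738 = 0.626.
Two-sided p-value ≈ 2·Φ(−0.626) = 0.5310. With α = 0.05, fail to reject H₀.

z = 0.626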